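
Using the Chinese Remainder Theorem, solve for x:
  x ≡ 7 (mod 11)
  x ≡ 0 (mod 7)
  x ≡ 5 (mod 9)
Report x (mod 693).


Moduli 11, 7, 9 are pairwise coprime; by CRT there is a unique solution modulo M = 11 · 7 · 9 = 693.
Solve pairwise, accumulating the modulus:
  Start with x ≡ 7 (mod 11).
  Combine with x ≡ 0 (mod 7): since gcd(11, 7) = 1, we get a unique residue mod 77.
    Write x = 7 + 11·t and substitute into x ≡ 0 (mod 7): 11·t ≡ 0 − 7 = -7 (mod 7).
    Reduce coefficients mod 7: 4·t ≡ 0 (mod 7).
    The inverse of 4 mod 7 is 2 (since 4·2 = 8 = 1·7 + 1), so t ≡ 2·0 = 0 ≡ 0 (mod 7).
    Then x = 7 + 11·0 = 7, valid modulo lcm(11, 7) = 77: x ≡ 7 (mod 77).
  Combine with x ≡ 5 (mod 9): since gcd(77, 9) = 1, we get a unique residue mod 693.
    Write x = 7 + 77·t and substitute into x ≡ 5 (mod 9): 77·t ≡ 5 − 7 = -2 (mod 9).
    Reduce coefficients mod 9: 5·t ≡ 7 (mod 9).
    The inverse of 5 mod 9 is 2 (since 5·2 = 10 = 1·9 + 1), so t ≡ 2·7 = 14 ≡ 5 (mod 9).
    Then x = 7 + 77·5 = 392, valid modulo lcm(77, 9) = 693: x ≡ 392 (mod 693).
Verify: 392 mod 11 = 7 ✓, 392 mod 7 = 0 ✓, 392 mod 9 = 5 ✓.

x ≡ 392 (mod 693).


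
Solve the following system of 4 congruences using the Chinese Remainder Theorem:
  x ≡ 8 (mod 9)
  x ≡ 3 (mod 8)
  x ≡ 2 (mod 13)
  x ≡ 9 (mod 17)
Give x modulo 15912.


Product of moduli M = 9 · 8 · 13 · 17 = 15912.
Merge one congruence at a time:
  Start: x ≡ 8 (mod 9).
  Combine with x ≡ 3 (mod 8); new modulus lcm = 72.
    Write x = 8 + 9·t and substitute into x ≡ 3 (mod 8): 9·t ≡ 3 − 8 = -5 (mod 8).
    Reduce coefficients mod 8: 1·t ≡ 3 (mod 8).
    So t ≡ 3 (mod 8).
    Then x = 8 + 9·3 = 35, valid modulo lcm(9, 8) = 72: x ≡ 35 (mod 72).
  Combine with x ≡ 2 (mod 13); new modulus lcm = 936.
    Write x = 35 + 72·t and substitute into x ≡ 2 (mod 13): 72·t ≡ 2 − 35 = -33 (mod 13).
    Reduce coefficients mod 13: 7·t ≡ 6 (mod 13).
    The inverse of 7 mod 13 is 2 (since 7·2 = 14 = 1·13 + 1), so t ≡ 2·6 = 12 ≡ 12 (mod 13).
    Then x = 35 + 72·12 = 899, valid modulo lcm(72, 13) = 936: x ≡ 899 (mod 936).
  Combine with x ≡ 9 (mod 17); new modulus lcm = 15912.
    Write x = 899 + 936·t and substitute into x ≡ 9 (mod 17): 936·t ≡ 9 − 899 = -890 (mod 17).
    Reduce coefficients mod 17: 1·t ≡ 11 (mod 17).
    So t ≡ 11 (mod 17).
    Then x = 899 + 936·11 = 11195, valid modulo lcm(936, 17) = 15912: x ≡ 11195 (mod 15912).
Verify against each original: 11195 mod 9 = 8, 11195 mod 8 = 3, 11195 mod 13 = 2, 11195 mod 17 = 9.

x ≡ 11195 (mod 15912).


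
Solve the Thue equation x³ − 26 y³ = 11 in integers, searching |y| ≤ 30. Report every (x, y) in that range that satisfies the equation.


The equation is x³ - 26y³ = 11. For fixed y, x³ = 26·y³ + 11, so a solution requires the RHS to be a perfect cube.
Strategy: iterate y from -30 to 30, compute RHS = 26·y³ + 11, and check whether it is a (positive or negative) perfect cube.
Check small values of y:
  y = 0: RHS = 11 is not a perfect cube.
  y = 1: RHS = 37 is not a perfect cube.
  y = -1: RHS = -15 is not a perfect cube.
  y = 2: RHS = 219 is not a perfect cube.
  y = -2: RHS = -197 is not a perfect cube.
  y = 3: RHS = 713 is not a perfect cube.
  y = -3: RHS = -691 is not a perfect cube.
Continuing the search up to |y| = 30 finds no solutions either.
No (x, y) in the scanned range satisfies the equation.

No integer solutions with |y| ≤ 30.


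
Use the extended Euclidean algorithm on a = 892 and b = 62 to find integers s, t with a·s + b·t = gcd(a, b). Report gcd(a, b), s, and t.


Euclidean algorithm on (892, 62) — divide until remainder is 0:
  892 = 14 · 62 + 24
  62 = 2 · 24 + 14
  24 = 1 · 14 + 10
  14 = 1 · 10 + 4
  10 = 2 · 4 + 2
  4 = 2 · 2 + 0
gcd(892, 62) = 2.
Track Bezout coefficients alongside the remainders: start with r₀ = 892 = a·1 + b·0 (s = 1, t = 0) and r₁ = 62 = a·0 + b·1 (s = 0, t = 1); each new remainder r_{k+1} = r_{k-1} − q_k·r_k inherits s_{k+1} = s_{k-1} − q_k·s_k, t_{k+1} = t_{k-1} − q_k·t_k, so r_k = a·s_k + b·t_k at every step:
  q = 14: r = 24, s = 1 − 14·0 = 1, t = 0 − 14·1 = -14  (check: 892·1 + 62·(-14) = 24)
  q = 2: r = 14, s = 0 − 2·1 = -2, t = 1 − 2·(-14) = 29  (check: 892·(-2) + 62·29 = 14)
  q = 1: r = 10, s = 1 − 1·(-2) = 3, t = -14 − 1·29 = -43  (check: 892·3 + 62·(-43) = 10)
  q = 1: r = 4, s = -2 − 1·3 = -5, t = 29 − 1·(-43) = 72  (check: 892·(-5) + 62·72 = 4)
  q = 2: r = 2, s = 3 − 2·(-5) = 13, t = -43 − 2·72 = -187  (check: 892·13 + 62·(-187) = 2)
The row with r = 2 (the gcd) gives the Bezout coefficients s = 13, t = -187.
Result: 892 · (13) + 62 · (-187) = 2.

gcd(892, 62) = 2; s = 13, t = -187 (check: 892·13 + 62·(-187) = 2).


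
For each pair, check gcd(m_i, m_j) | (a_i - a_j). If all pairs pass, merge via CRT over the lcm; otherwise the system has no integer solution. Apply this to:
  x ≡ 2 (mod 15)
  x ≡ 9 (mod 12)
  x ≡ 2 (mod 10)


Moduli 15, 12, 10 are not pairwise coprime, so CRT works modulo lcm(m_i) when all pairwise compatibility conditions hold.
Pairwise compatibility: gcd(m_i, m_j) must divide a_i - a_j for every pair.
Merge one congruence at a time:
  Start: x ≡ 2 (mod 15).
  Combine with x ≡ 9 (mod 12): gcd(15, 12) = 3, and 9 - 2 = 7 is NOT divisible by 3.
    ⇒ system is inconsistent (no integer solution).

No solution (the system is inconsistent).


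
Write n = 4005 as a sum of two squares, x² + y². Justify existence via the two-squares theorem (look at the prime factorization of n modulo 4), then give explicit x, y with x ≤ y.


Step 1: Factor n = 4005 = 3^2 · 5 · 89.
Step 2: Check the mod-4 condition on each prime factor: 3 ≡ 3 (mod 4), exponent 2 (must be even); 5 ≡ 1 (mod 4), exponent 1; 89 ≡ 1 (mod 4), exponent 1.
All primes ≡ 3 (mod 4) appear to even exponent (or don't appear), so by the two-squares theorem n IS expressible as a sum of two squares.
Step 3: Build a representation. Group n = k² · m with k = 3 and m = 5 · 89 = 445 (a product of primes ≡ 1 (mod 4)); a representation of m scales to one of n via (k·x)² + (k·y)² = k²(x² + y²). Each prime p ≡ 1 (mod 4) is itself a sum of two squares; find a² by testing p − a² for a perfect square:
  5: 5 − 1² = 4 = 2² ⇒ 5 = 1² + 2².
  89: 89 − 1² = 88, 89 − 2² = 85, 89 − 3² = 80, 89 − 4² = 73, 89 − 5² = 64 = 8² ⇒ 89 = 5² + 8².
  Combine using the Brahmagupta–Fibonacci identity (a² + b²)(c² + d²) = (ac − bd)² + (ad + bc)² = (ac + bd)² + (ad − bc)²:
  5 · 89 = 445: from (1² + 2²)(5² + 8²), take (1·5 − 2·8, 1·8 + 2·5) = (5 − 16, 8 + 10) = (-11, 18); dropping signs (only squares matter) gives (11, 18); check 11² + 18² = 121 + 324 = 445 ✓.
  Scale by k = 3: (3·11, 3·18) = (33, 54).
Step 4: Order so x ≤ y and verify: 33² + 54² = 1089 + 2916 = 4005 = n. ✓

n = 4005 = 33² + 54² (one valid representation with x ≤ y).


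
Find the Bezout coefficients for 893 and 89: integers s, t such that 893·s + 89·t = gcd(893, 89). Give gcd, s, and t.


Euclidean algorithm on (893, 89) — divide until remainder is 0:
  893 = 10 · 89 + 3
  89 = 29 · 3 + 2
  3 = 1 · 2 + 1
  2 = 2 · 1 + 0
gcd(893, 89) = 1.
Track Bezout coefficients alongside the remainders: start with r₀ = 893 = a·1 + b·0 (s = 1, t = 0) and r₁ = 89 = a·0 + b·1 (s = 0, t = 1); each new remainder r_{k+1} = r_{k-1} − q_k·r_k inherits s_{k+1} = s_{k-1} − q_k·s_k, t_{k+1} = t_{k-1} − q_k·t_k, so r_k = a·s_k + b·t_k at every step:
  q = 10: r = 3, s = 1 − 10·0 = 1, t = 0 − 10·1 = -10  (check: 893·1 + 89·(-10) = 3)
  q = 29: r = 2, s = 0 − 29·1 = -29, t = 1 − 29·(-10) = 291  (check: 893·(-29) + 89·291 = 2)
  q = 1: r = 1, s = 1 − 1·(-29) = 30, t = -10 − 1·291 = -301  (check: 893·30 + 89·(-301) = 1)
The row with r = 1 (the gcd) gives the Bezout coefficients s = 30, t = -301.
Result: 893 · (30) + 89 · (-301) = 1.

gcd(893, 89) = 1; s = 30, t = -301 (check: 893·30 + 89·(-301) = 1).


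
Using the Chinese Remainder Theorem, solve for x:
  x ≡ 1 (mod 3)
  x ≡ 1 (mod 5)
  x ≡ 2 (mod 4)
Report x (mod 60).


Moduli 3, 5, 4 are pairwise coprime; by CRT there is a unique solution modulo M = 3 · 5 · 4 = 60.
Solve pairwise, accumulating the modulus:
  Start with x ≡ 1 (mod 3).
  Combine with x ≡ 1 (mod 5): since gcd(3, 5) = 1, we get a unique residue mod 15.
    Write x = 1 + 3·t and substitute into x ≡ 1 (mod 5): 3·t ≡ 1 − 1 = 0 (mod 5).
    The inverse of 3 mod 5 is 2 (since 3·2 = 6 = 1·5 + 1), so t ≡ 2·0 = 0 ≡ 0 (mod 5).
    Then x = 1 + 3·0 = 1, valid modulo lcm(3, 5) = 15: x ≡ 1 (mod 15).
  Combine with x ≡ 2 (mod 4): since gcd(15, 4) = 1, we get a unique residue mod 60.
    Write x = 1 + 15·t and substitute into x ≡ 2 (mod 4): 15·t ≡ 2 − 1 = 1 (mod 4).
    Reduce coefficients mod 4: 3·t ≡ 1 (mod 4).
    The inverse of 3 mod 4 is 3 (since 3·3 = 9 = 2·4 + 1), so t ≡ 3·1 = 3 ≡ 3 (mod 4).
    Then x = 1 + 15·3 = 46, valid modulo lcm(15, 4) = 60: x ≡ 46 (mod 60).
Verify: 46 mod 3 = 1 ✓, 46 mod 5 = 1 ✓, 46 mod 4 = 2 ✓.

x ≡ 46 (mod 60).


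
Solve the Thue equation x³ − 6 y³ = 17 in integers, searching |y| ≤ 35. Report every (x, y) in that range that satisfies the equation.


The equation is x³ - 6y³ = 17. For fixed y, x³ = 6·y³ + 17, so a solution requires the RHS to be a perfect cube.
Strategy: iterate y from -35 to 35, compute RHS = 6·y³ + 17, and check whether it is a (positive or negative) perfect cube.
Check small values of y:
  y = 0: RHS = 17 is not a perfect cube.
  y = 1: RHS = 23 is not a perfect cube.
  y = -1: RHS = 11 is not a perfect cube.
  y = 2: RHS = 65 is not a perfect cube.
  y = -2: RHS = -31 is not a perfect cube.
  y = 3: RHS = 179 is not a perfect cube.
  y = -3: RHS = -145 is not a perfect cube.
Continuing the search up to |y| = 35 finds no solutions either.
No (x, y) in the scanned range satisfies the equation.

No integer solutions with |y| ≤ 35.


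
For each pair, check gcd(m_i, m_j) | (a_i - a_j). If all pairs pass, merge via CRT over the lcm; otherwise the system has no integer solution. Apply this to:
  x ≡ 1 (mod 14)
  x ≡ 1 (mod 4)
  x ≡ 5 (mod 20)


Moduli 14, 4, 20 are not pairwise coprime, so CRT works modulo lcm(m_i) when all pairwise compatibility conditions hold.
Pairwise compatibility: gcd(m_i, m_j) must divide a_i - a_j for every pair.
Merge one congruence at a time:
  Start: x ≡ 1 (mod 14).
  Combine with x ≡ 1 (mod 4): gcd(14, 4) = 2; 1 - 1 = 0, which IS divisible by 2, so compatible.
    Write x = 1 + 14·t and substitute into x ≡ 1 (mod 4): 14·t ≡ 1 − 1 = 0 (mod 4).
    Divide the congruence (and modulus) by g = 2: 7·t ≡ 0 (mod 2).
    Reduce coefficients mod 2: 1·t ≡ 0 (mod 2).
    So t ≡ 0 (mod 2).
    Then x = 1 + 14·0 = 1, valid modulo lcm(14, 4) = 28: x ≡ 1 (mod 28).
  Combine with x ≡ 5 (mod 20): gcd(28, 20) = 4; 5 - 1 = 4, which IS divisible by 4, so compatible.
    Write x = 1 + 28·t and substitute into x ≡ 5 (mod 20): 28·t ≡ 5 − 1 = 4 (mod 20).
    Divide the congruence (and modulus) by g = 4: 7·t ≡ 1 (mod 5).
    Reduce coefficients mod 5: 2·t ≡ 1 (mod 5).
    The inverse of 2 mod 5 is 3 (since 2·3 = 6 = 1·5 + 1), so t ≡ 3·1 = 3 ≡ 3 (mod 5).
    Then x = 1 + 28·3 = 85, valid modulo lcm(28, 20) = 140: x ≡ 85 (mod 140).
Verify: 85 mod 14 = 1, 85 mod 4 = 1, 85 mod 20 = 5.

x ≡ 85 (mod 140).


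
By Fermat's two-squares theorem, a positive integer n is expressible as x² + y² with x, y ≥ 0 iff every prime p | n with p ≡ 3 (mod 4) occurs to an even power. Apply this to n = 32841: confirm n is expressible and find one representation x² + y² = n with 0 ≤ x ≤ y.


Step 1: Factor n = 32841 = 3^2 · 41 · 89.
Step 2: Check the mod-4 condition on each prime factor: 3 ≡ 3 (mod 4), exponent 2 (must be even); 41 ≡ 1 (mod 4), exponent 1; 89 ≡ 1 (mod 4), exponent 1.
All primes ≡ 3 (mod 4) appear to even exponent (or don't appear), so by the two-squares theorem n IS expressible as a sum of two squares.
Step 3: Build a representation. Group n = k² · m with k = 3 and m = 41 · 89 = 3649 (a product of primes ≡ 1 (mod 4)); a representation of m scales to one of n via (k·x)² + (k·y)² = k²(x² + y²). Each prime p ≡ 1 (mod 4) is itself a sum of two squares; find a² by testing p − a² for a perfect square:
  41: 41 − 1² = 40, 41 − 2² = 37, 41 − 3² = 32, 41 − 4² = 25 = 5² ⇒ 41 = 4² + 5².
  89: 89 − 1² = 88, 89 − 2² = 85, 89 − 3² = 80, 89 − 4² = 73, 89 − 5² = 64 = 8² ⇒ 89 = 5² + 8².
  Combine using the Brahmagupta–Fibonacci identity (a² + b²)(c² + d²) = (ac − bd)² + (ad + bc)² = (ac + bd)² + (ad − bc)²:
  41 · 89 = 3649: from (4² + 5²)(5² + 8²), take (4·5 − 5·8, 4·8 + 5·5) = (20 − 40, 32 + 25) = (-20, 57); dropping signs (only squares matter) gives (20, 57); check 20² + 57² = 400 + 3249 = 3649 ✓.
  Scale by k = 3: (3·20, 3·57) = (60, 171).
Step 4: Order so x ≤ y and verify: 60² + 171² = 3600 + 29241 = 32841 = n. ✓

n = 32841 = 60² + 171² (one valid representation with x ≤ y).


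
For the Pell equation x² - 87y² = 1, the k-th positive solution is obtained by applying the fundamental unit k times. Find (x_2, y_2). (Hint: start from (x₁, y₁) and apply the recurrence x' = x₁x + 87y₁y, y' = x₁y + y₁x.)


Step 1: Find the fundamental solution (x₁, y₁) of x² - 87y² = 1.
  Expand √87 as a continued fraction. a₀ = ⌊√87⌋ = 9; iterate m_{k+1} = d_k·a_k − m_k, d_{k+1} = (87 − m_{k+1}²)/d_k, a_{k+1} = ⌊(a₀ + m_{k+1})/d_{k+1}⌋ (starting m₀ = 0, d₀ = 1), with convergents p_k = a_k·p_{k-1} + p_{k-2}, q_k = a_k·q_{k-1} + q_{k-2} (p₋₁ = 1, q₋₁ = 0):
  k = 0: a₀ = 9; p₀/q₀ = 9/1; p₀² − 87·q₀² = 81 − 87 = -6.
  k = 1: m = 9, d = 6, a = ⌊(9 + 9)/6⌋ = 3; p/q = (3·9 + 1)/(3·1 + 0) = 28/3; p² − 87·q² = 784 − 783 = 1.
  The first convergent with p² − 87·q² = 1 gives the fundamental solution (x₁, y₁) = (28, 3).
Step 2: Apply the recurrence (x_{n+1}, y_{n+1}) = (x₁x_n + 87y₁y_n, x₁y_n + y₁x_n) repeatedly.
  From (x_1, y_1) = (28, 3): x_2 = 28·28 + 87·3·3 = 1567; y_2 = 28·3 + 3·28 = 168.
Step 3: Verify x_2² - 87·y_2² = 2455489 - 2455488 = 1 (should be 1). ✓

(x_1, y_1) = (28, 3); (x_2, y_2) = (1567, 168).


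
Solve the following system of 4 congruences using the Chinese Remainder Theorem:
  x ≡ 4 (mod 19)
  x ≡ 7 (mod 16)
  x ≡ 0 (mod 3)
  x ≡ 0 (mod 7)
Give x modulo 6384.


Product of moduli M = 19 · 16 · 3 · 7 = 6384.
Merge one congruence at a time:
  Start: x ≡ 4 (mod 19).
  Combine with x ≡ 7 (mod 16); new modulus lcm = 304.
    Write x = 4 + 19·t and substitute into x ≡ 7 (mod 16): 19·t ≡ 7 − 4 = 3 (mod 16).
    Reduce coefficients mod 16: 3·t ≡ 3 (mod 16).
    The inverse of 3 mod 16 is 11 (since 3·11 = 33 = 2·16 + 1), so t ≡ 11·3 = 33 ≡ 1 (mod 16).
    Then x = 4 + 19·1 = 23, valid modulo lcm(19, 16) = 304: x ≡ 23 (mod 304).
  Combine with x ≡ 0 (mod 3); new modulus lcm = 912.
    Write x = 23 + 304·t and substitute into x ≡ 0 (mod 3): 304·t ≡ 0 − 23 = -23 (mod 3).
    Reduce coefficients mod 3: 1·t ≡ 1 (mod 3).
    So t ≡ 1 (mod 3).
    Then x = 23 + 304·1 = 327, valid modulo lcm(304, 3) = 912: x ≡ 327 (mod 912).
  Combine with x ≡ 0 (mod 7); new modulus lcm = 6384.
    Write x = 327 + 912·t and substitute into x ≡ 0 (mod 7): 912·t ≡ 0 − 327 = -327 (mod 7).
    Reduce coefficients mod 7: 2·t ≡ 2 (mod 7).
    The inverse of 2 mod 7 is 4 (since 2·4 = 8 = 1·7 + 1), so t ≡ 4·2 = 8 ≡ 1 (mod 7).
    Then x = 327 + 912·1 = 1239, valid modulo lcm(912, 7) = 6384: x ≡ 1239 (mod 6384).
Verify against each original: 1239 mod 19 = 4, 1239 mod 16 = 7, 1239 mod 3 = 0, 1239 mod 7 = 0.

x ≡ 1239 (mod 6384).


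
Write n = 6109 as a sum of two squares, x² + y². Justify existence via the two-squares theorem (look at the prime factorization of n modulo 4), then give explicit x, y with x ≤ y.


Step 1: Factor n = 6109 = 41 · 149.
Step 2: Check the mod-4 condition on each prime factor: 41 ≡ 1 (mod 4), exponent 1; 149 ≡ 1 (mod 4), exponent 1.
All primes ≡ 3 (mod 4) appear to even exponent (or don't appear), so by the two-squares theorem n IS expressible as a sum of two squares.
Step 3: Build a representation. Here n = 41 · 149 is a product of primes ≡ 1 (mod 4). Each prime p ≡ 1 (mod 4) is itself a sum of two squares; find a² by testing p − a² for a perfect square:
  41: 41 − 1² = 40, 41 − 2² = 37, 41 − 3² = 32, 41 − 4² = 25 = 5² ⇒ 41 = 4² + 5².
  149: 149 − 1² = 148, 149 − 2² = 145, 149 − 3² = 140, 149 − 4² = 133, 149 − 5² = 124, 149 − 6² = 113, 149 − 7² = 100 = 10² ⇒ 149 = 7² + 10².
  Combine using the Brahmagupta–Fibonacci identity (a² + b²)(c² + d²) = (ac − bd)² + (ad + bc)² = (ac + bd)² + (ad − bc)²:
  41 · 149 = 6109: from (4² + 5²)(7² + 10²), take (4·7 − 5·10, 4·10 + 5·7) = (28 − 50, 40 + 35) = (-22, 75); dropping signs (only squares matter) gives (22, 75); check 22² + 75² = 484 + 5625 = 6109 ✓.
Step 4: Order so x ≤ y and verify: 22² + 75² = 484 + 5625 = 6109 = n. ✓

n = 6109 = 22² + 75² (one valid representation with x ≤ y).


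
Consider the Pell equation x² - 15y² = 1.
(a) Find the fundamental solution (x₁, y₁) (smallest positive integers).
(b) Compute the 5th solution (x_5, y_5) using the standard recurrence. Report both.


Step 1: Find the fundamental solution (x₁, y₁) of x² - 15y² = 1.
  Expand √15 as a continued fraction. a₀ = ⌊√15⌋ = 3; iterate m_{k+1} = d_k·a_k − m_k, d_{k+1} = (15 − m_{k+1}²)/d_k, a_{k+1} = ⌊(a₀ + m_{k+1})/d_{k+1}⌋ (starting m₀ = 0, d₀ = 1), with convergents p_k = a_k·p_{k-1} + p_{k-2}, q_k = a_k·q_{k-1} + q_{k-2} (p₋₁ = 1, q₋₁ = 0):
  k = 0: a₀ = 3; p₀/q₀ = 3/1; p₀² − 15·q₀² = 9 − 15 = -6.
  k = 1: m = 3, d = 6, a = ⌊(3 + 3)/6⌋ = 1; p/q = (1·3 + 1)/(1·1 + 0) = 4/1; p² − 15·q² = 16 − 15 = 1.
  The first convergent with p² − 15·q² = 1 gives the fundamental solution (x₁, y₁) = (4, 1).
Step 2: Apply the recurrence (x_{n+1}, y_{n+1}) = (x₁x_n + 15y₁y_n, x₁y_n + y₁x_n) repeatedly.
  From (x_1, y_1) = (4, 1): x_2 = 4·4 + 15·1·1 = 31; y_2 = 4·1 + 1·4 = 8.
  From (x_2, y_2) = (31, 8): x_3 = 4·31 + 15·1·8 = 244; y_3 = 4·8 + 1·31 = 63.
  From (x_3, y_3) = (244, 63): x_4 = 4·244 + 15·1·63 = 1921; y_4 = 4·63 + 1·244 = 496.
  From (x_4, y_4) = (1921, 496): x_5 = 4·1921 + 15·1·496 = 15124; y_5 = 4·496 + 1·1921 = 3905.
Step 3: Verify x_5² - 15·y_5² = 228735376 - 228735375 = 1 (should be 1). ✓

(x_1, y_1) = (4, 1); (x_5, y_5) = (15124, 3905).


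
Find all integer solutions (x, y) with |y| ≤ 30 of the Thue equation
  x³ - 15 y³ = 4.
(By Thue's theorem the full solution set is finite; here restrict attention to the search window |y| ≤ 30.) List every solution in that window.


The equation is x³ - 15y³ = 4. For fixed y, x³ = 15·y³ + 4, so a solution requires the RHS to be a perfect cube.
Strategy: iterate y from -30 to 30, compute RHS = 15·y³ + 4, and check whether it is a (positive or negative) perfect cube.
Check small values of y:
  y = 0: RHS = 4 is not a perfect cube.
  y = 1: RHS = 19 is not a perfect cube.
  y = -1: RHS = -11 is not a perfect cube.
  y = 2: RHS = 124 is not a perfect cube.
  y = -2: RHS = -116 is not a perfect cube.
  y = 3: RHS = 409 is not a perfect cube.
  y = -3: RHS = -401 is not a perfect cube.
Continuing the search up to |y| = 30 finds no solutions either.
No (x, y) in the scanned range satisfies the equation.

No integer solutions with |y| ≤ 30.


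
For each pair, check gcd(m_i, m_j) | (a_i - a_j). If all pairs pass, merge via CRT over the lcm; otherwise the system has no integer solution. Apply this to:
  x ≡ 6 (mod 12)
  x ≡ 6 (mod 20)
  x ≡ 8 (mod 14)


Moduli 12, 20, 14 are not pairwise coprime, so CRT works modulo lcm(m_i) when all pairwise compatibility conditions hold.
Pairwise compatibility: gcd(m_i, m_j) must divide a_i - a_j for every pair.
Merge one congruence at a time:
  Start: x ≡ 6 (mod 12).
  Combine with x ≡ 6 (mod 20): gcd(12, 20) = 4; 6 - 6 = 0, which IS divisible by 4, so compatible.
    Write x = 6 + 12·t and substitute into x ≡ 6 (mod 20): 12·t ≡ 6 − 6 = 0 (mod 20).
    Divide the congruence (and modulus) by g = 4: 3·t ≡ 0 (mod 5).
    The inverse of 3 mod 5 is 2 (since 3·2 = 6 = 1·5 + 1), so t ≡ 2·0 = 0 ≡ 0 (mod 5).
    Then x = 6 + 12·0 = 6, valid modulo lcm(12, 20) = 60: x ≡ 6 (mod 60).
  Combine with x ≡ 8 (mod 14): gcd(60, 14) = 2; 8 - 6 = 2, which IS divisible by 2, so compatible.
    Write x = 6 + 60·t and substitute into x ≡ 8 (mod 14): 60·t ≡ 8 − 6 = 2 (mod 14).
    Divide the congruence (and modulus) by g = 2: 30·t ≡ 1 (mod 7).
    Reduce coefficients mod 7: 2·t ≡ 1 (mod 7).
    The inverse of 2 mod 7 is 4 (since 2·4 = 8 = 1·7 + 1), so t ≡ 4·1 = 4 ≡ 4 (mod 7).
    Then x = 6 + 60·4 = 246, valid modulo lcm(60, 14) = 420: x ≡ 246 (mod 420).
Verify: 246 mod 12 = 6, 246 mod 20 = 6, 246 mod 14 = 8.

x ≡ 246 (mod 420).


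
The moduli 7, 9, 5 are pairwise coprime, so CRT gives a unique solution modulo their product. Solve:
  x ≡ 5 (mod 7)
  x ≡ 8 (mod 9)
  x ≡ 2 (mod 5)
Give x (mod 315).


Moduli 7, 9, 5 are pairwise coprime; by CRT there is a unique solution modulo M = 7 · 9 · 5 = 315.
Solve pairwise, accumulating the modulus:
  Start with x ≡ 5 (mod 7).
  Combine with x ≡ 8 (mod 9): since gcd(7, 9) = 1, we get a unique residue mod 63.
    Write x = 5 + 7·t and substitute into x ≡ 8 (mod 9): 7·t ≡ 8 − 5 = 3 (mod 9).
    The inverse of 7 mod 9 is 4 (since 7·4 = 28 = 3·9 + 1), so t ≡ 4·3 = 12 ≡ 3 (mod 9).
    Then x = 5 + 7·3 = 26, valid modulo lcm(7, 9) = 63: x ≡ 26 (mod 63).
  Combine with x ≡ 2 (mod 5): since gcd(63, 5) = 1, we get a unique residue mod 315.
    Write x = 26 + 63·t and substitute into x ≡ 2 (mod 5): 63·t ≡ 2 − 26 = -24 (mod 5).
    Reduce coefficients mod 5: 3·t ≡ 1 (mod 5).
    The inverse of 3 mod 5 is 2 (since 3·2 = 6 = 1·5 + 1), so t ≡ 2·1 = 2 ≡ 2 (mod 5).
    Then x = 26 + 63·2 = 152, valid modulo lcm(63, 5) = 315: x ≡ 152 (mod 315).
Verify: 152 mod 7 = 5 ✓, 152 mod 9 = 8 ✓, 152 mod 5 = 2 ✓.

x ≡ 152 (mod 315).


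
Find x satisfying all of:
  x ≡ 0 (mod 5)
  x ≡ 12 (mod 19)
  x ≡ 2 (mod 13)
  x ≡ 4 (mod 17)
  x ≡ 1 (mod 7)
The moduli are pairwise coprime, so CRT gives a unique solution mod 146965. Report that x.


Product of moduli M = 5 · 19 · 13 · 17 · 7 = 146965.
Merge one congruence at a time:
  Start: x ≡ 0 (mod 5).
  Combine with x ≡ 12 (mod 19); new modulus lcm = 95.
    Write x = 0 + 5·t and substitute into x ≡ 12 (mod 19): 5·t ≡ 12 − 0 = 12 (mod 19).
    The inverse of 5 mod 19 is 4 (since 5·4 = 20 = 1·19 + 1), so t ≡ 4·12 = 48 ≡ 10 (mod 19).
    Then x = 0 + 5·10 = 50, valid modulo lcm(5, 19) = 95: x ≡ 50 (mod 95).
  Combine with x ≡ 2 (mod 13); new modulus lcm = 1235.
    Write x = 50 + 95·t and substitute into x ≡ 2 (mod 13): 95·t ≡ 2 − 50 = -48 (mod 13).
    Reduce coefficients mod 13: 4·t ≡ 4 (mod 13).
    The inverse of 4 mod 13 is 10 (since 4·10 = 40 = 3·13 + 1), so t ≡ 10·4 = 40 ≡ 1 (mod 13).
    Then x = 50 + 95·1 = 145, valid modulo lcm(95, 13) = 1235: x ≡ 145 (mod 1235).
  Combine with x ≡ 4 (mod 17); new modulus lcm = 20995.
    Write x = 145 + 1235·t and substitute into x ≡ 4 (mod 17): 1235·t ≡ 4 − 145 = -141 (mod 17).
    Reduce coefficients mod 17: 11·t ≡ 12 (mod 17).
    The inverse of 11 mod 17 is 14 (since 11·14 = 154 = 9·17 + 1), so t ≡ 14·12 = 168 ≡ 15 (mod 17).
    Then x = 145 + 1235·15 = 18670, valid modulo lcm(1235, 17) = 20995: x ≡ 18670 (mod 20995).
  Combine with x ≡ 1 (mod 7); new modulus lcm = 146965.
    Write x = 18670 + 20995·t and substitute into x ≡ 1 (mod 7): 20995·t ≡ 1 − 18670 = -18669 (mod 7).
    Reduce coefficients mod 7: 2·t ≡ 0 (mod 7).
    The inverse of 2 mod 7 is 4 (since 2·4 = 8 = 1·7 + 1), so t ≡ 4·0 = 0 ≡ 0 (mod 7).
    Then x = 18670 + 20995·0 = 18670, valid modulo lcm(20995, 7) = 146965: x ≡ 18670 (mod 146965).
Verify against each original: 18670 mod 5 = 0, 18670 mod 19 = 12, 18670 mod 13 = 2, 18670 mod 17 = 4, 18670 mod 7 = 1.

x ≡ 18670 (mod 146965).


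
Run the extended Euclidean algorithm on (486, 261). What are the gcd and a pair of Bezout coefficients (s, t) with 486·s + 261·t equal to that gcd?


Euclidean algorithm on (486, 261) — divide until remainder is 0:
  486 = 1 · 261 + 225
  261 = 1 · 225 + 36
  225 = 6 · 36 + 9
  36 = 4 · 9 + 0
gcd(486, 261) = 9.
Track Bezout coefficients alongside the remainders: start with r₀ = 486 = a·1 + b·0 (s = 1, t = 0) and r₁ = 261 = a·0 + b·1 (s = 0, t = 1); each new remainder r_{k+1} = r_{k-1} − q_k·r_k inherits s_{k+1} = s_{k-1} − q_k·s_k, t_{k+1} = t_{k-1} − q_k·t_k, so r_k = a·s_k + b·t_k at every step:
  q = 1: r = 225, s = 1 − 1·0 = 1, t = 0 − 1·1 = -1  (check: 486·1 + 261·(-1) = 225)
  q = 1: r = 36, s = 0 − 1·1 = -1, t = 1 − 1·(-1) = 2  (check: 486·(-1) + 261·2 = 36)
  q = 6: r = 9, s = 1 − 6·(-1) = 7, t = -1 − 6·2 = -13  (check: 486·7 + 261·(-13) = 9)
The row with r = 9 (the gcd) gives the Bezout coefficients s = 7, t = -13.
Result: 486 · (7) + 261 · (-13) = 9.

gcd(486, 261) = 9; s = 7, t = -13 (check: 486·7 + 261·(-13) = 9).


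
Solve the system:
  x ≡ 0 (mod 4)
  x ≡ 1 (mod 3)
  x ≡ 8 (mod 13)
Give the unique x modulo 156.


Moduli 4, 3, 13 are pairwise coprime; by CRT there is a unique solution modulo M = 4 · 3 · 13 = 156.
Solve pairwise, accumulating the modulus:
  Start with x ≡ 0 (mod 4).
  Combine with x ≡ 1 (mod 3): since gcd(4, 3) = 1, we get a unique residue mod 12.
    Write x = 0 + 4·t and substitute into x ≡ 1 (mod 3): 4·t ≡ 1 − 0 = 1 (mod 3).
    Reduce coefficients mod 3: 1·t ≡ 1 (mod 3).
    So t ≡ 1 (mod 3).
    Then x = 0 + 4·1 = 4, valid modulo lcm(4, 3) = 12: x ≡ 4 (mod 12).
  Combine with x ≡ 8 (mod 13): since gcd(12, 13) = 1, we get a unique residue mod 156.
    Write x = 4 + 12·t and substitute into x ≡ 8 (mod 13): 12·t ≡ 8 − 4 = 4 (mod 13).
    The inverse of 12 mod 13 is 12 (since 12·12 = 144 = 11·13 + 1), so t ≡ 12·4 = 48 ≡ 9 (mod 13).
    Then x = 4 + 12·9 = 112, valid modulo lcm(12, 13) = 156: x ≡ 112 (mod 156).
Verify: 112 mod 4 = 0 ✓, 112 mod 3 = 1 ✓, 112 mod 13 = 8 ✓.

x ≡ 112 (mod 156).


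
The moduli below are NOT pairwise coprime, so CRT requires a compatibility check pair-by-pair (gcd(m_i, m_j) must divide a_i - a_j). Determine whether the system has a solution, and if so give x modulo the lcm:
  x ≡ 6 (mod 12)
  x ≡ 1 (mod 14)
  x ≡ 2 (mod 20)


Moduli 12, 14, 20 are not pairwise coprime, so CRT works modulo lcm(m_i) when all pairwise compatibility conditions hold.
Pairwise compatibility: gcd(m_i, m_j) must divide a_i - a_j for every pair.
Merge one congruence at a time:
  Start: x ≡ 6 (mod 12).
  Combine with x ≡ 1 (mod 14): gcd(12, 14) = 2, and 1 - 6 = -5 is NOT divisible by 2.
    ⇒ system is inconsistent (no integer solution).

No solution (the system is inconsistent).


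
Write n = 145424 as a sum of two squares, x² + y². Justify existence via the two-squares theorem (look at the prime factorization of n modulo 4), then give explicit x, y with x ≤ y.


Step 1: Factor n = 145424 = 2^4 · 61 · 149.
Step 2: Check the mod-4 condition on each prime factor: 2 = 2 (special); 61 ≡ 1 (mod 4), exponent 1; 149 ≡ 1 (mod 4), exponent 1.
All primes ≡ 3 (mod 4) appear to even exponent (or don't appear), so by the two-squares theorem n IS expressible as a sum of two squares.
Step 3: Build a representation. Group n = k² · m with k = 4 and m = 61 · 149 = 9089 (a product of primes ≡ 1 (mod 4)); a representation of m scales to one of n via (k·x)² + (k·y)² = k²(x² + y²). Each prime p ≡ 1 (mod 4) is itself a sum of two squares; find a² by testing p − a² for a perfect square:
  61: 61 − 1² = 60, 61 − 2² = 57, 61 − 3² = 52, 61 − 4² = 45, 61 − 5² = 36 = 6² ⇒ 61 = 5² + 6².
  149: 149 − 1² = 148, 149 − 2² = 145, 149 − 3² = 140, 149 − 4² = 133, 149 − 5² = 124, 149 − 6² = 113, 149 − 7² = 100 = 10² ⇒ 149 = 7² + 10².
  Combine using the Brahmagupta–Fibonacci identity (a² + b²)(c² + d²) = (ac − bd)² + (ad + bc)² = (ac + bd)² + (ad − bc)²:
  61 · 149 = 9089: from (5² + 6²)(7² + 10²), take (5·7 − 6·10, 5·10 + 6·7) = (35 − 60, 50 + 42) = (-25, 92); dropping signs (only squares matter) gives (25, 92); check 25² + 92² = 625 + 8464 = 9089 ✓.
  Scale by k = 4: (4·25, 4·92) = (100, 368).
Step 4: Order so x ≤ y and verify: 100² + 368² = 10000 + 135424 = 145424 = n. ✓

n = 145424 = 100² + 368² (one valid representation with x ≤ y).


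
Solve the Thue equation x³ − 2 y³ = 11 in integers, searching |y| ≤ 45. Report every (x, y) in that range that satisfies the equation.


The equation is x³ - 2y³ = 11. For fixed y, x³ = 2·y³ + 11, so a solution requires the RHS to be a perfect cube.
Strategy: iterate y from -45 to 45, compute RHS = 2·y³ + 11, and check whether it is a (positive or negative) perfect cube.
Check small values of y:
  y = 0: RHS = 11 is not a perfect cube.
  y = 1: RHS = 13 is not a perfect cube.
  y = -1: RHS = 9 is not a perfect cube.
  y = 2: RHS = 27 = (3)³ ⇒ x = 3 works.
  y = -2: RHS = -5 is not a perfect cube.
  y = 3: RHS = 65 is not a perfect cube.
  y = -3: RHS = -43 is not a perfect cube.
Continuing the search up to |y| = 45 finds no further solutions beyond those listed.
Collected solutions: (3, 2).

Solutions (with |y| ≤ 45): (3, 2).


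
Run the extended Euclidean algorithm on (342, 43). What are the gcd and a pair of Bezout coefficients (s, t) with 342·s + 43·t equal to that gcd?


Euclidean algorithm on (342, 43) — divide until remainder is 0:
  342 = 7 · 43 + 41
  43 = 1 · 41 + 2
  41 = 20 · 2 + 1
  2 = 2 · 1 + 0
gcd(342, 43) = 1.
Track Bezout coefficients alongside the remainders: start with r₀ = 342 = a·1 + b·0 (s = 1, t = 0) and r₁ = 43 = a·0 + b·1 (s = 0, t = 1); each new remainder r_{k+1} = r_{k-1} − q_k·r_k inherits s_{k+1} = s_{k-1} − q_k·s_k, t_{k+1} = t_{k-1} − q_k·t_k, so r_k = a·s_k + b·t_k at every step:
  q = 7: r = 41, s = 1 − 7·0 = 1, t = 0 − 7·1 = -7  (check: 342·1 + 43·(-7) = 41)
  q = 1: r = 2, s = 0 − 1·1 = -1, t = 1 − 1·(-7) = 8  (check: 342·(-1) + 43·8 = 2)
  q = 20: r = 1, s = 1 − 20·(-1) = 21, t = -7 − 20·8 = -167  (check: 342·21 + 43·(-167) = 1)
The row with r = 1 (the gcd) gives the Bezout coefficients s = 21, t = -167.
Result: 342 · (21) + 43 · (-167) = 1.

gcd(342, 43) = 1; s = 21, t = -167 (check: 342·21 + 43·(-167) = 1).


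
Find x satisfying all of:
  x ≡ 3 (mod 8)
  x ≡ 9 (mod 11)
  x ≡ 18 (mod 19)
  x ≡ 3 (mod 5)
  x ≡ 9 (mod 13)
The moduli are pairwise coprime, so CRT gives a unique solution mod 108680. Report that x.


Product of moduli M = 8 · 11 · 19 · 5 · 13 = 108680.
Merge one congruence at a time:
  Start: x ≡ 3 (mod 8).
  Combine with x ≡ 9 (mod 11); new modulus lcm = 88.
    Write x = 3 + 8·t and substitute into x ≡ 9 (mod 11): 8·t ≡ 9 − 3 = 6 (mod 11).
    The inverse of 8 mod 11 is 7 (since 8·7 = 56 = 5·11 + 1), so t ≡ 7·6 = 42 ≡ 9 (mod 11).
    Then x = 3 + 8·9 = 75, valid modulo lcm(8, 11) = 88: x ≡ 75 (mod 88).
  Combine with x ≡ 18 (mod 19); new modulus lcm = 1672.
    Write x = 75 + 88·t and substitute into x ≡ 18 (mod 19): 88·t ≡ 18 − 75 = -57 (mod 19).
    Reduce coefficients mod 19: 12·t ≡ 0 (mod 19).
    The inverse of 12 mod 19 is 8 (since 12·8 = 96 = 5·19 + 1), so t ≡ 8·0 = 0 ≡ 0 (mod 19).
    Then x = 75 + 88·0 = 75, valid modulo lcm(88, 19) = 1672: x ≡ 75 (mod 1672).
  Combine with x ≡ 3 (mod 5); new modulus lcm = 8360.
    Write x = 75 + 1672·t and substitute into x ≡ 3 (mod 5): 1672·t ≡ 3 − 75 = -72 (mod 5).
    Reduce coefficients mod 5: 2·t ≡ 3 (mod 5).
    The inverse of 2 mod 5 is 3 (since 2·3 = 6 = 1·5 + 1), so t ≡ 3·3 = 9 ≡ 4 (mod 5).
    Then x = 75 + 1672·4 = 6763, valid modulo lcm(1672, 5) = 8360: x ≡ 6763 (mod 8360).
  Combine with x ≡ 9 (mod 13); new modulus lcm = 108680.
    Write x = 6763 + 8360·t and substitute into x ≡ 9 (mod 13): 8360·t ≡ 9 − 6763 = -6754 (mod 13).
    Reduce coefficients mod 13: 1·t ≡ 6 (mod 13).
    So t ≡ 6 (mod 13).
    Then x = 6763 + 8360·6 = 56923, valid modulo lcm(8360, 13) = 108680: x ≡ 56923 (mod 108680).
Verify against each original: 56923 mod 8 = 3, 56923 mod 11 = 9, 56923 mod 19 = 18, 56923 mod 5 = 3, 56923 mod 13 = 9.

x ≡ 56923 (mod 108680).


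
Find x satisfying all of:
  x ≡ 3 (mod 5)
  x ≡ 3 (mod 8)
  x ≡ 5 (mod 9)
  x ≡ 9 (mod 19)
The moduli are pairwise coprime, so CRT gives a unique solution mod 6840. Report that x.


Product of moduli M = 5 · 8 · 9 · 19 = 6840.
Merge one congruence at a time:
  Start: x ≡ 3 (mod 5).
  Combine with x ≡ 3 (mod 8); new modulus lcm = 40.
    Write x = 3 + 5·t and substitute into x ≡ 3 (mod 8): 5·t ≡ 3 − 3 = 0 (mod 8).
    The inverse of 5 mod 8 is 5 (since 5·5 = 25 = 3·8 + 1), so t ≡ 5·0 = 0 ≡ 0 (mod 8).
    Then x = 3 + 5·0 = 3, valid modulo lcm(5, 8) = 40: x ≡ 3 (mod 40).
  Combine with x ≡ 5 (mod 9); new modulus lcm = 360.
    Write x = 3 + 40·t and substitute into x ≡ 5 (mod 9): 40·t ≡ 5 − 3 = 2 (mod 9).
    Reduce coefficients mod 9: 4·t ≡ 2 (mod 9).
    The inverse of 4 mod 9 is 7 (since 4·7 = 28 = 3·9 + 1), so t ≡ 7·2 = 14 ≡ 5 (mod 9).
    Then x = 3 + 40·5 = 203, valid modulo lcm(40, 9) = 360: x ≡ 203 (mod 360).
  Combine with x ≡ 9 (mod 19); new modulus lcm = 6840.
    Write x = 203 + 360·t and substitute into x ≡ 9 (mod 19): 360·t ≡ 9 − 203 = -194 (mod 19).
    Reduce coefficients mod 19: 18·t ≡ 15 (mod 19).
    The inverse of 18 mod 19 is 18 (since 18·18 = 324 = 17·19 + 1), so t ≡ 18·15 = 270 ≡ 4 (mod 19).
    Then x = 203 + 360·4 = 1643, valid modulo lcm(360, 19) = 6840: x ≡ 1643 (mod 6840).
Verify against each original: 1643 mod 5 = 3, 1643 mod 8 = 3, 1643 mod 9 = 5, 1643 mod 19 = 9.

x ≡ 1643 (mod 6840).


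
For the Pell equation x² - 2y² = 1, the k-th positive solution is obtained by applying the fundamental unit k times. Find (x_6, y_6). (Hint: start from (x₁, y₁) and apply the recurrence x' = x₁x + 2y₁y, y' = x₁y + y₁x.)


Step 1: Find the fundamental solution (x₁, y₁) of x² - 2y² = 1.
  Expand √2 as a continued fraction. a₀ = ⌊√2⌋ = 1; iterate m_{k+1} = d_k·a_k − m_k, d_{k+1} = (2 − m_{k+1}²)/d_k, a_{k+1} = ⌊(a₀ + m_{k+1})/d_{k+1}⌋ (starting m₀ = 0, d₀ = 1), with convergents p_k = a_k·p_{k-1} + p_{k-2}, q_k = a_k·q_{k-1} + q_{k-2} (p₋₁ = 1, q₋₁ = 0):
  k = 0: a₀ = 1; p₀/q₀ = 1/1; p₀² − 2·q₀² = 1 − 2 = -1.
  k = 1: m = 1, d = 1, a = ⌊(1 + 1)/1⌋ = 2; p/q = (2·1 + 1)/(2·1 + 0) = 3/2; p² − 2·q² = 9 − 8 = 1.
  The first convergent with p² − 2·q² = 1 gives the fundamental solution (x₁, y₁) = (3, 2).
Step 2: Apply the recurrence (x_{n+1}, y_{n+1}) = (x₁x_n + 2y₁y_n, x₁y_n + y₁x_n) repeatedly.
  From (x_1, y_1) = (3, 2): x_2 = 3·3 + 2·2·2 = 17; y_2 = 3·2 + 2·3 = 12.
  From (x_2, y_2) = (17, 12): x_3 = 3·17 + 2·2·12 = 99; y_3 = 3·12 + 2·17 = 70.
  From (x_3, y_3) = (99, 70): x_4 = 3·99 + 2·2·70 = 577; y_4 = 3·70 + 2·99 = 408.
  From (x_4, y_4) = (577, 408): x_5 = 3·577 + 2·2·408 = 3363; y_5 = 3·408 + 2·577 = 2378.
  From (x_5, y_5) = (3363, 2378): x_6 = 3·3363 + 2·2·2378 = 19601; y_6 = 3·2378 + 2·3363 = 13860.
Step 3: Verify x_6² - 2·y_6² = 384199201 - 384199200 = 1 (should be 1). ✓

(x_1, y_1) = (3, 2); (x_6, y_6) = (19601, 13860).


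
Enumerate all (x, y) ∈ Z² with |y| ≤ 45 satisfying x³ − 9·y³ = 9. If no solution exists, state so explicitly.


The equation is x³ - 9y³ = 9. For fixed y, x³ = 9·y³ + 9, so a solution requires the RHS to be a perfect cube.
Strategy: iterate y from -45 to 45, compute RHS = 9·y³ + 9, and check whether it is a (positive or negative) perfect cube.
Check small values of y:
  y = 0: RHS = 9 is not a perfect cube.
  y = 1: RHS = 18 is not a perfect cube.
  y = -1: RHS = 0 = (0)³ ⇒ x = 0 works.
  y = 2: RHS = 81 is not a perfect cube.
  y = -2: RHS = -63 is not a perfect cube.
  y = 3: RHS = 252 is not a perfect cube.
  y = -3: RHS = -234 is not a perfect cube.
Continuing the search up to |y| = 45 finds no further solutions beyond those listed.
Collected solutions: (0, -1).

Solutions (with |y| ≤ 45): (0, -1).


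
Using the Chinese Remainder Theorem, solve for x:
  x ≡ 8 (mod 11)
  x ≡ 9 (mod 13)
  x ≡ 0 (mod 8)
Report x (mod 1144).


Moduli 11, 13, 8 are pairwise coprime; by CRT there is a unique solution modulo M = 11 · 13 · 8 = 1144.
Solve pairwise, accumulating the modulus:
  Start with x ≡ 8 (mod 11).
  Combine with x ≡ 9 (mod 13): since gcd(11, 13) = 1, we get a unique residue mod 143.
    Write x = 8 + 11·t and substitute into x ≡ 9 (mod 13): 11·t ≡ 9 − 8 = 1 (mod 13).
    The inverse of 11 mod 13 is 6 (since 11·6 = 66 = 5·13 + 1), so t ≡ 6·1 = 6 ≡ 6 (mod 13).
    Then x = 8 + 11·6 = 74, valid modulo lcm(11, 13) = 143: x ≡ 74 (mod 143).
  Combine with x ≡ 0 (mod 8): since gcd(143, 8) = 1, we get a unique residue mod 1144.
    Write x = 74 + 143·t and substitute into x ≡ 0 (mod 8): 143·t ≡ 0 − 74 = -74 (mod 8).
    Reduce coefficients mod 8: 7·t ≡ 6 (mod 8).
    The inverse of 7 mod 8 is 7 (since 7·7 = 49 = 6·8 + 1), so t ≡ 7·6 = 42 ≡ 2 (mod 8).
    Then x = 74 + 143·2 = 360, valid modulo lcm(143, 8) = 1144: x ≡ 360 (mod 1144).
Verify: 360 mod 11 = 8 ✓, 360 mod 13 = 9 ✓, 360 mod 8 = 0 ✓.

x ≡ 360 (mod 1144).


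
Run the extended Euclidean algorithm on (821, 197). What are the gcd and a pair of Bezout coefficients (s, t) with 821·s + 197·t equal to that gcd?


Euclidean algorithm on (821, 197) — divide until remainder is 0:
  821 = 4 · 197 + 33
  197 = 5 · 33 + 32
  33 = 1 · 32 + 1
  32 = 32 · 1 + 0
gcd(821, 197) = 1.
Track Bezout coefficients alongside the remainders: start with r₀ = 821 = a·1 + b·0 (s = 1, t = 0) and r₁ = 197 = a·0 + b·1 (s = 0, t = 1); each new remainder r_{k+1} = r_{k-1} − q_k·r_k inherits s_{k+1} = s_{k-1} − q_k·s_k, t_{k+1} = t_{k-1} − q_k·t_k, so r_k = a·s_k + b·t_k at every step:
  q = 4: r = 33, s = 1 − 4·0 = 1, t = 0 − 4·1 = -4  (check: 821·1 + 197·(-4) = 33)
  q = 5: r = 32, s = 0 − 5·1 = -5, t = 1 − 5·(-4) = 21  (check: 821·(-5) + 197·21 = 32)
  q = 1: r = 1, s = 1 − 1·(-5) = 6, t = -4 − 1·21 = -25  (check: 821·6 + 197·(-25) = 1)
The row with r = 1 (the gcd) gives the Bezout coefficients s = 6, t = -25.
Result: 821 · (6) + 197 · (-25) = 1.

gcd(821, 197) = 1; s = 6, t = -25 (check: 821·6 + 197·(-25) = 1).


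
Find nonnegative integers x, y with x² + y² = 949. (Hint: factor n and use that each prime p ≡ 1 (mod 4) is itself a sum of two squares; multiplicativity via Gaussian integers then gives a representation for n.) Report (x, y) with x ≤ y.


Step 1: Factor n = 949 = 13 · 73.
Step 2: Check the mod-4 condition on each prime factor: 13 ≡ 1 (mod 4), exponent 1; 73 ≡ 1 (mod 4), exponent 1.
All primes ≡ 3 (mod 4) appear to even exponent (or don't appear), so by the two-squares theorem n IS expressible as a sum of two squares.
Step 3: Build a representation. Here n = 13 · 73 is a product of primes ≡ 1 (mod 4). Each prime p ≡ 1 (mod 4) is itself a sum of two squares; find a² by testing p − a² for a perfect square:
  13: 13 − 1² = 12, 13 − 2² = 9 = 3² ⇒ 13 = 2² + 3².
  73: 73 − 1² = 72, 73 − 2² = 69, 73 − 3² = 64 = 8² ⇒ 73 = 3² + 8².
  Combine using the Brahmagupta–Fibonacci identity (a² + b²)(c² + d²) = (ac − bd)² + (ad + bc)² = (ac + bd)² + (ad − bc)²:
  13 · 73 = 949: from (2² + 3²)(3² + 8²), take (2·3 − 3·8, 2·8 + 3·3) = (6 − 24, 16 + 9) = (-18, 25); dropping signs (only squares matter) gives (18, 25); check 18² + 25² = 324 + 625 = 949 ✓.
Step 4: Order so x ≤ y and verify: 18² + 25² = 324 + 625 = 949 = n. ✓

n = 949 = 18² + 25² (one valid representation with x ≤ y).
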